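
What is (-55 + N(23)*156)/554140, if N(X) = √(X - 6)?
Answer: -11/110828 + 39*√17/138535 ≈ 0.0010615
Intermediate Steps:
N(X) = √(-6 + X)
(-55 + N(23)*156)/554140 = (-55 + √(-6 + 23)*156)/554140 = (-55 + √17*156)*(1/554140) = (-55 + 156*√17)*(1/554140) = -11/110828 + 39*√17/138535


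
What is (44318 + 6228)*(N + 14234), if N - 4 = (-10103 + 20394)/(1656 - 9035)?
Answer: 5309953893406/7379 ≈ 7.1960e+8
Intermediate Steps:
N = 19225/7379 (N = 4 + (-10103 + 20394)/(1656 - 9035) = 4 + 10291/(-7379) = 4 + 10291*(-1/7379) = 4 - 10291/7379 = 19225/7379 ≈ 2.6054)
(44318 + 6228)*(N + 14234) = (44318 + 6228)*(19225/7379 + 14234) = 50546*(105051911/7379) = 5309953893406/7379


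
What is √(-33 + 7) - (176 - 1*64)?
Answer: -112 + I*√26 ≈ -112.0 + 5.099*I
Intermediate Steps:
√(-33 + 7) - (176 - 1*64) = √(-26) - (176 - 64) = I*√26 - 1*112 = I*√26 - 112 = -112 + I*√26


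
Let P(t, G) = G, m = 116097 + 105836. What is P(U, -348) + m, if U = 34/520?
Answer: 221585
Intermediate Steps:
U = 17/260 (U = 34*(1/520) = 17/260 ≈ 0.065385)
m = 221933
P(U, -348) + m = -348 + 221933 = 221585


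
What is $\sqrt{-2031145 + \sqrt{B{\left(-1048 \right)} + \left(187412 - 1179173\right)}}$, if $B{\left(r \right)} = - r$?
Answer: $\sqrt{-2031145 + i \sqrt{990713}} \approx 0.349 + 1425.2 i$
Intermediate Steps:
$\sqrt{-2031145 + \sqrt{B{\left(-1048 \right)} + \left(187412 - 1179173\right)}} = \sqrt{-2031145 + \sqrt{\left(-1\right) \left(-1048\right) + \left(187412 - 1179173\right)}} = \sqrt{-2031145 + \sqrt{1048 - 991761}} = \sqrt{-2031145 + \sqrt{-990713}} = \sqrt{-2031145 + i \sqrt{990713}}$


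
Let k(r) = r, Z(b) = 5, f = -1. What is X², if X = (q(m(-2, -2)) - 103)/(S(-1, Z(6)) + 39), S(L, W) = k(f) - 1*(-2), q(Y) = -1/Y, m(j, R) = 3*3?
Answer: 13456/2025 ≈ 6.6449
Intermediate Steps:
m(j, R) = 9
S(L, W) = 1 (S(L, W) = -1 - 1*(-2) = -1 + 2 = 1)
X = -116/45 (X = (-1/9 - 103)/(1 + 39) = (-1*⅑ - 103)/40 = (-⅑ - 103)*(1/40) = -928/9*1/40 = -116/45 ≈ -2.5778)
X² = (-116/45)² = 13456/2025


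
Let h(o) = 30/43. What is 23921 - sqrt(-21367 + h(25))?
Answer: 23921 - I*sqrt(39506293)/43 ≈ 23921.0 - 146.17*I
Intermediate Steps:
h(o) = 30/43 (h(o) = 30*(1/43) = 30/43)
23921 - sqrt(-21367 + h(25)) = 23921 - sqrt(-21367 + 30/43) = 23921 - sqrt(-918751/43) = 23921 - I*sqrt(39506293)/43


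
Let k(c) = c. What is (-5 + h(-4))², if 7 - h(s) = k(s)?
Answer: 36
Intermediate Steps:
h(s) = 7 - s
(-5 + h(-4))² = (-5 + (7 - 1*(-4)))² = (-5 + (7 + 4))² = (-5 + 11)² = 6² = 36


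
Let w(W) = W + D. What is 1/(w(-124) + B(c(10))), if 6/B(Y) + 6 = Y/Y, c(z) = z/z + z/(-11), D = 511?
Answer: 5/1929 ≈ 0.0025920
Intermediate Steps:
c(z) = 1 - z/11 (c(z) = 1 + z*(-1/11) = 1 - z/11)
B(Y) = -6/5 (B(Y) = 6/(-6 + Y/Y) = 6/(-6 + 1) = 6/(-5) = 6*(-⅕) = -6/5)
w(W) = 511 + W (w(W) = W + 511 = 511 + W)
1/(w(-124) + B(c(10))) = 1/((511 - 124) - 6/5) = 1/(387 - 6/5) = 1/(1929/5) = 5/1929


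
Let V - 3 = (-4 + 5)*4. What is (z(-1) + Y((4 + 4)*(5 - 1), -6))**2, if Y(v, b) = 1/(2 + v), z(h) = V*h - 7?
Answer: 225625/1156 ≈ 195.18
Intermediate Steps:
V = 7 (V = 3 + (-4 + 5)*4 = 3 + 1*4 = 3 + 4 = 7)
z(h) = -7 + 7*h (z(h) = 7*h - 7 = -7 + 7*h)
(z(-1) + Y((4 + 4)*(5 - 1), -6))**2 = ((-7 + 7*(-1)) + 1/(2 + (4 + 4)*(5 - 1)))**2 = ((-7 - 7) + 1/(2 + 8*4))**2 = (-14 + 1/(2 + 32))**2 = (-14 + 1/34)**2 = (-475/34)**2 = 225625/1156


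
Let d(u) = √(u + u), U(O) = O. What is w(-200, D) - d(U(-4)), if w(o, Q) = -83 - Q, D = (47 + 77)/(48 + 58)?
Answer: -4461/53 - 2*I*√2 ≈ -84.17 - 2.8284*I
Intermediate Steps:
d(u) = √2*√u (d(u) = √(2*u) = √2*√u)
D = 62/53 (D = 124/106 = 124*(1/106) = 62/53 ≈ 1.1698)
w(-200, D) - d(U(-4)) = (-83 - 1*62/53) - √2*√(-4) = (-83 - 62/53) - √2*2*I = -4461/53 - 2*I*√2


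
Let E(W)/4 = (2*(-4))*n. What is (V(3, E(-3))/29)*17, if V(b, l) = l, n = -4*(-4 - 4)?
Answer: -17408/29 ≈ -600.28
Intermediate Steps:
n = 32 (n = -4*(-8) = 32)
E(W) = -1024 (E(W) = 4*((2*(-4))*32) = 4*(-8*32) = 4*(-256) = -1024)
(V(3, E(-3))/29)*17 = -1024/29*17 = -17408/29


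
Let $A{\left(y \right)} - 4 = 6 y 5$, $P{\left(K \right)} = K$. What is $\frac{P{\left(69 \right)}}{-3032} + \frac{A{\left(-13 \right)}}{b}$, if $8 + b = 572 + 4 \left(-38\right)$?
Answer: $- \frac{299695}{312296} \approx -0.95965$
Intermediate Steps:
$A{\left(y \right)} = 4 + 30 y$ ($A{\left(y \right)} = 4 + 6 y 5 = 4 + 30 y$)
$b = 412$ ($b = -8 + \left(572 + 4 \left(-38\right)\right) = -8 + \left(572 - 152\right) = -8 + 420 = 412$)
$\frac{P{\left(69 \right)}}{-3032} + \frac{A{\left(-13 \right)}}{b} = \frac{69}{-3032} + \frac{4 + 30 \left(-13\right)}{412} = 69 \left(- \frac{1}{3032}\right) + \left(4 - 390\right) \frac{1}{412} = - \frac{69}{3032} - \frac{193}{206} = - \frac{299695}{312296}$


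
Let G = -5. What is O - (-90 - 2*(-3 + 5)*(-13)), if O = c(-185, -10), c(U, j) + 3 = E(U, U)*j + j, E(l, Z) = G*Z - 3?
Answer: -9195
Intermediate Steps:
E(l, Z) = -3 - 5*Z (E(l, Z) = -5*Z - 3 = -3 - 5*Z)
c(U, j) = -3 + j + j*(-3 - 5*U) (c(U, j) = -3 + ((-3 - 5*U)*j + j) = -3 + (j*(-3 - 5*U) + j) = -3 + (j + j*(-3 - 5*U)) = -3 + j + j*(-3 - 5*U))
O = -9233 (O = -3 - 10 - 1*(-10)*(3 + 5*(-185)) = -3 - 10 - 1*(-10)*(3 - 925) = -3 - 10 - 1*(-10)*(-922) = -3 - 10 - 9220 = -9233)
O - (-90 - 2*(-3 + 5)*(-13)) = -9233 - (-90 - 2*(-3 + 5)*(-13)) = -9233 - (-90 - 2*2*(-13)) = -9233 - (-90 - 4*(-13)) = -9233 - (-90 + 52) = -9233 - 1*(-38) = -9233 + 38 = -9195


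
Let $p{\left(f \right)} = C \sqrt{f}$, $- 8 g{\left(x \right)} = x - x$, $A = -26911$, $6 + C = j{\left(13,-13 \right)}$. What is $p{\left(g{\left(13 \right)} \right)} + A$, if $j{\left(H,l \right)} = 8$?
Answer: $-26911$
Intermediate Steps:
$C = 2$ ($C = -6 + 8 = 2$)
$g{\left(x \right)} = 0$ ($g{\left(x \right)} = - \frac{x - x}{8} = \left(- \frac{1}{8}\right) 0 = 0$)
$p{\left(f \right)} = 2 \sqrt{f}$
$p{\left(g{\left(13 \right)} \right)} + A = 2 \sqrt{0} - 26911 = 2 \cdot 0 - 26911 = 0 - 26911 = -26911$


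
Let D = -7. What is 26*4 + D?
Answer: 97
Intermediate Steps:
26*4 + D = 26*4 - 7 = 104 - 7 = 97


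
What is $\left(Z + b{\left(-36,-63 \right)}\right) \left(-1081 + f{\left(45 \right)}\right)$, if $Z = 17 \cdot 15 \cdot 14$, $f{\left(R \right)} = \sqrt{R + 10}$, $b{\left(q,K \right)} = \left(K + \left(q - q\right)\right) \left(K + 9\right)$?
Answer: $-7536732 + 6972 \sqrt{55} \approx -7.485 \cdot 10^{6}$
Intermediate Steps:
$b{\left(q,K \right)} = K \left(9 + K\right)$ ($b{\left(q,K \right)} = \left(K + 0\right) \left(9 + K\right) = K \left(9 + K\right)$)
$f{\left(R \right)} = \sqrt{10 + R}$
$Z = 3570$ ($Z = 255 \cdot 14 = 3570$)
$\left(Z + b{\left(-36,-63 \right)}\right) \left(-1081 + f{\left(45 \right)}\right) = \left(3570 - 63 \left(9 - 63\right)\right) \left(-1081 + \sqrt{10 + 45}\right) = \left(3570 - -3402\right) \left(-1081 + \sqrt{55}\right) = \left(3570 + 3402\right) \left(-1081 + \sqrt{55}\right) = 6972 \left(-1081 + \sqrt{55}\right) = -7536732 + 6972 \sqrt{55}$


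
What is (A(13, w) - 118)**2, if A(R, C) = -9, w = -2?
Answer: 16129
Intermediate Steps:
(A(13, w) - 118)**2 = (-9 - 118)**2 = (-127)**2 = 16129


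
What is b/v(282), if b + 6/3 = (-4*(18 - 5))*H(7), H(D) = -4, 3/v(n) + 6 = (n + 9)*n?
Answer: 5634512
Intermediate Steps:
v(n) = 3/(-6 + n*(9 + n)) (v(n) = 3/(-6 + (n + 9)*n) = 3/(-6 + (9 + n)*n) = 3/(-6 + n*(9 + n)))
b = 206 (b = -2 - 4*(18 - 5)*(-4) = -2 - 4*13*(-4) = -2 - 52*(-4) = -2 + 208 = 206)
b/v(282) = 206/((3/(-6 + 282² + 9*282))) = 206/((3/(-6 + 79524 + 2538))) = 206/((3/82056)) = 206/((3*(1/82056))) = 206/(1/27352) = 206*27352 = 5634512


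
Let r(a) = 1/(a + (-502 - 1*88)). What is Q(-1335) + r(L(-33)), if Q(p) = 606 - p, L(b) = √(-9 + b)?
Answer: 337871516/174071 - I*√42/348142 ≈ 1941.0 - 1.8615e-5*I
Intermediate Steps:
r(a) = 1/(-590 + a) (r(a) = 1/(a + (-502 - 88)) = 1/(a - 590) = 1/(-590 + a))
Q(-1335) + r(L(-33)) = (606 - 1*(-1335)) + 1/(-590 + √(-9 - 33)) = (606 + 1335) + 1/(-590 + √(-42)) = 1941 + 1/(-590 + I*√42)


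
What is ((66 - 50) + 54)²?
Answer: 4900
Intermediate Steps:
((66 - 50) + 54)² = (16 + 54)² = 70² = 4900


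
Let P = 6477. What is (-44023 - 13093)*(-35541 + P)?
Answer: 1660019424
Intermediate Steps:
(-44023 - 13093)*(-35541 + P) = (-44023 - 13093)*(-35541 + 6477) = -57116*(-29064) = 1660019424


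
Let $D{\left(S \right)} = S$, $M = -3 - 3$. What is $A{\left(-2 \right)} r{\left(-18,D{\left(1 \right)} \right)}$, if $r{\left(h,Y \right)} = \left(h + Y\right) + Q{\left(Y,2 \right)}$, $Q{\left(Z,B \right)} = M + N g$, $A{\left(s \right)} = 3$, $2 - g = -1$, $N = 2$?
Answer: $-51$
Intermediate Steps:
$g = 3$ ($g = 2 - -1 = 2 + 1 = 3$)
$M = -6$
$Q{\left(Z,B \right)} = 0$ ($Q{\left(Z,B \right)} = -6 + 2 \cdot 3 = -6 + 6 = 0$)
$r{\left(h,Y \right)} = Y + h$ ($r{\left(h,Y \right)} = \left(h + Y\right) + 0 = \left(Y + h\right) + 0 = Y + h$)
$A{\left(-2 \right)} r{\left(-18,D{\left(1 \right)} \right)} = 3 \left(1 - 18\right) = 3 \left(-17\right) = -51$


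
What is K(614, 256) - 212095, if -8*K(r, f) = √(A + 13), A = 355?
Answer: -212095 - √23/2 ≈ -2.1210e+5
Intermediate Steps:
K(r, f) = -√23/2 (K(r, f) = -√(355 + 13)/8 = -√23/2)
K(614, 256) - 212095 = -√23/2 - 212095 = -212095 - √23/2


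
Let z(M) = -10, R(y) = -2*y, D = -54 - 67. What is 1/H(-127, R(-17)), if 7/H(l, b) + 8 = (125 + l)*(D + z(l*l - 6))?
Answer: 254/7 ≈ 36.286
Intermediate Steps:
D = -121
H(l, b) = 7/(-16383 - 131*l) (H(l, b) = 7/(-8 + (125 + l)*(-121 - 10)) = 7/(-8 + (125 + l)*(-131)) = 7/(-8 + (-16375 - 131*l)) = 7/(-16383 - 131*l))
1/H(-127, R(-17)) = 1/(-7/(16383 + 131*(-127))) = 1/(-7/(16383 - 16637)) = 1/(-7/(-254)) = 1/(-7*(-1/254)) = 1/(7/254) = 254/7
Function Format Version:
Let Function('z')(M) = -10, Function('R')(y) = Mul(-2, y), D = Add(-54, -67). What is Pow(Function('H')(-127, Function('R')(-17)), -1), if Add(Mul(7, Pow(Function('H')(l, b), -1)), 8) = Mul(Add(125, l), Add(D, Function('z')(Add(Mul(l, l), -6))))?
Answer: Rational(254, 7) ≈ 36.286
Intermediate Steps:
D = -121
Function('H')(l, b) = Mul(7, Pow(Add(-16383, Mul(-131, l)), -1)) (Function('H')(l, b) = Mul(7, Pow(Add(-8, Mul(Add(125, l), Add(-121, -10))), -1)) = Mul(7, Pow(Add(-8, Mul(Add(125, l), -131)), -1)) = Mul(7, Pow(Add(-8, Add(-16375, Mul(-131, l))), -1)) = Mul(7, Pow(Add(-16383, Mul(-131, l)), -1)))
Pow(Function('H')(-127, Function('R')(-17)), -1) = Pow(Mul(-7, Pow(Add(16383, Mul(131, -127)), -1)), -1) = Pow(Mul(-7, Pow(Add(16383, -16637), -1)), -1) = Pow(Mul(-7, Pow(-254, -1)), -1) = Pow(Mul(-7, Rational(-1, 254)), -1) = Pow(Rational(7, 254), -1) = Rational(254, 7)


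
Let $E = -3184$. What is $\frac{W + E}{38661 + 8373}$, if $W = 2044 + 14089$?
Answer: $\frac{12949}{47034} \approx 0.27531$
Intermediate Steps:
$W = 16133$
$\frac{W + E}{38661 + 8373} = \frac{16133 - 3184}{38661 + 8373} = \frac{12949}{47034}$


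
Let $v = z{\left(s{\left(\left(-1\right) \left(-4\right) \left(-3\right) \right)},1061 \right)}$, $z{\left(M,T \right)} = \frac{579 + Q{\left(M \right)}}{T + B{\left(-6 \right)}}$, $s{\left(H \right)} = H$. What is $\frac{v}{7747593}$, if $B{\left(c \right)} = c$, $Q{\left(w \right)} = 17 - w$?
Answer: $\frac{608}{8173710615} \approx 7.4385 \cdot 10^{-8}$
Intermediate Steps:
$z{\left(M,T \right)} = \frac{596 - M}{-6 + T}$ ($z{\left(M,T \right)} = \frac{579 - \left(-17 + M\right)}{T - 6} = \frac{596 - M}{-6 + T}$)
$v = \frac{608}{1055}$ ($v = \frac{596 - \left(-1\right) \left(-4\right) \left(-3\right)}{-6 + 1061} = \frac{596 - 4 \left(-3\right)}{1055} = \frac{596 - -12}{1055} = \frac{596 + 12}{1055} = \frac{1}{1055} \cdot 608 = \frac{608}{1055} \approx 0.5763$)
$\frac{v}{7747593} = \frac{608}{1055 \cdot 7747593} = \frac{608}{1055} \cdot \frac{1}{7747593} = \frac{608}{8173710615}$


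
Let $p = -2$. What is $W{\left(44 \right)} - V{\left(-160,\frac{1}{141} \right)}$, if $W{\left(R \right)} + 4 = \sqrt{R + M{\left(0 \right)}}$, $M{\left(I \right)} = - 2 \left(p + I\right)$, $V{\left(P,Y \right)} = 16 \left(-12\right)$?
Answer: $188 + 4 \sqrt{3} \approx 194.93$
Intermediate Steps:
$V{\left(P,Y \right)} = -192$
$M{\left(I \right)} = 4 - 2 I$ ($M{\left(I \right)} = - 2 \left(-2 + I\right) = 4 - 2 I$)
$W{\left(R \right)} = -4 + \sqrt{4 + R}$ ($W{\left(R \right)} = -4 + \sqrt{R + \left(4 - 0\right)} = -4 + \sqrt{R + \left(4 + 0\right)} = -4 + \sqrt{R + 4} = -4 + \sqrt{4 + R}$)
$W{\left(44 \right)} - V{\left(-160,\frac{1}{141} \right)} = \left(-4 + \sqrt{4 + 44}\right) - -192 = \left(-4 + \sqrt{48}\right) + 192 = \left(-4 + 4 \sqrt{3}\right) + 192 = 188 + 4 \sqrt{3}$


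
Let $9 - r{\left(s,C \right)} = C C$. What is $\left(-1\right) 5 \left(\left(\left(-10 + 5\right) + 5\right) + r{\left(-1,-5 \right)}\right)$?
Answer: $80$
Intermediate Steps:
$r{\left(s,C \right)} = 9 - C^{2}$ ($r{\left(s,C \right)} = 9 - C C = 9 - C^{2}$)
$\left(-1\right) 5 \left(\left(\left(-10 + 5\right) + 5\right) + r{\left(-1,-5 \right)}\right) = \left(-1\right) 5 \left(\left(\left(-10 + 5\right) + 5\right) + \left(9 - \left(-5\right)^{2}\right)\right) = - 5 \left(\left(-5 + 5\right) + \left(9 - 25\right)\right) = - 5 \left(0 + \left(9 - 25\right)\right) = - 5 \left(0 - 16\right) = \left(-5\right) \left(-16\right) = 80$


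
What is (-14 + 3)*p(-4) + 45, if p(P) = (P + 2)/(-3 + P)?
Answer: 293/7 ≈ 41.857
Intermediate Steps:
p(P) = (2 + P)/(-3 + P)
(-14 + 3)*p(-4) + 45 = (-14 + 3)*((2 - 4)/(-3 - 4)) + 45 = -11*(-2)/(-7) + 45 = -(-11)*(-2)/7 + 45 = -11*2/7 + 45 = -22/7 + 45 = 293/7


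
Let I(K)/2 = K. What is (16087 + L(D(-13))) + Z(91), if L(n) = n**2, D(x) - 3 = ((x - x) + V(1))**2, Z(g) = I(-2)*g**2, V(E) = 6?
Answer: -15516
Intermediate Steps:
I(K) = 2*K
Z(g) = -4*g**2 (Z(g) = (2*(-2))*g**2 = -4*g**2)
D(x) = 39 (D(x) = 3 + ((x - x) + 6)**2 = 3 + (0 + 6)**2 = 3 + 6**2 = 3 + 36 = 39)
(16087 + L(D(-13))) + Z(91) = (16087 + 39**2) - 4*91**2 = (16087 + 1521) - 4*8281 = 17608 - 33124 = -15516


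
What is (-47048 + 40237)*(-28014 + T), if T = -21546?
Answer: 337553160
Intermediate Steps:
(-47048 + 40237)*(-28014 + T) = (-47048 + 40237)*(-28014 - 21546) = -6811*(-49560) = 337553160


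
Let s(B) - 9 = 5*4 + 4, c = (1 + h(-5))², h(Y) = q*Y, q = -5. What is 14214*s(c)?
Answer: 469062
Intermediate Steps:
h(Y) = -5*Y
c = 676 (c = (1 - 5*(-5))² = (1 + 25)² = 26² = 676)
s(B) = 33 (s(B) = 9 + (5*4 + 4) = 9 + (20 + 4) = 9 + 24 = 33)
14214*s(c) = 14214*33 = 469062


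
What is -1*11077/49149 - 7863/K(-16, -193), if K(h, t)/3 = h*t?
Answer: -163025305/151772112 ≈ -1.0741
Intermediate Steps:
K(h, t) = 3*h*t (K(h, t) = 3*(h*t) = 3*h*t)
-1*11077/49149 - 7863/K(-16, -193) = -1*11077/49149 - 7863/(3*(-16)*(-193)) = -11077*1/49149 - 7863/9264 = -11077/49149 - 7863*1/9264 = -11077/49149 - 2621/3088 = -163025305/151772112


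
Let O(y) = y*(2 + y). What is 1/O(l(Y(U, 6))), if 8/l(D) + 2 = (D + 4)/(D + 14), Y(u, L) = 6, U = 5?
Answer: 9/160 ≈ 0.056250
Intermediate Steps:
l(D) = 8/(-2 + (4 + D)/(14 + D)) (l(D) = 8/(-2 + (D + 4)/(D + 14)) = 8/(-2 + (4 + D)/(14 + D)))
1/O(l(Y(U, 6))) = 1/((8*(-14 - 1*6)/(24 + 6))*(2 + 8*(-14 - 1*6)/(24 + 6))) = 1/((8*(-14 - 6)/30)*(2 + 8*(-14 - 6)/30)) = 1/((8*(1/30)*(-20))*(2 + 8*(1/30)*(-20))) = 1/(-16*(2 - 16/3)/3) = 1/(-16/3*(-10/3)) = 1/(160/9) = 9/160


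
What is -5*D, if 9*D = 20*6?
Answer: -200/3 ≈ -66.667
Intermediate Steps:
D = 40/3 (D = (20*6)/9 = (⅑)*120 = 40/3 ≈ 13.333)
-5*D = -5*40/3 = -200/3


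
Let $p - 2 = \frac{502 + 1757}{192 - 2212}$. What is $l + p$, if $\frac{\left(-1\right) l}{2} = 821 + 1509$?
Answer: $- \frac{9411419}{2020} \approx -4659.1$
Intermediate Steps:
$l = -4660$ ($l = - 2 \left(821 + 1509\right) = \left(-2\right) 2330 = -4660$)
$p = \frac{1781}{2020}$ ($p = 2 + \frac{502 + 1757}{192 - 2212} = 2 + \frac{2259}{-2020} = 2 + 2259 \left(- \frac{1}{2020}\right) = 2 - \frac{2259}{2020} = \frac{1781}{2020} \approx 0.88168$)
$l + p = -4660 + \frac{1781}{2020} = - \frac{9411419}{2020}$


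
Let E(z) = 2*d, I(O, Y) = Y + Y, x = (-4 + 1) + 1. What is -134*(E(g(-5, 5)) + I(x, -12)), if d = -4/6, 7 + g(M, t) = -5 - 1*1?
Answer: 10184/3 ≈ 3394.7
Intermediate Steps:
g(M, t) = -13 (g(M, t) = -7 + (-5 - 1*1) = -7 + (-5 - 1) = -7 - 6 = -13)
x = -2 (x = -3 + 1 = -2)
d = -⅔ (d = -4*⅙ = -⅔ ≈ -0.66667)
I(O, Y) = 2*Y
E(z) = -4/3 (E(z) = 2*(-⅔) = -4/3)
-134*(E(g(-5, 5)) + I(x, -12)) = -134*(-4/3 + 2*(-12)) = -134*(-4/3 - 24) = -134*(-76/3) = 10184/3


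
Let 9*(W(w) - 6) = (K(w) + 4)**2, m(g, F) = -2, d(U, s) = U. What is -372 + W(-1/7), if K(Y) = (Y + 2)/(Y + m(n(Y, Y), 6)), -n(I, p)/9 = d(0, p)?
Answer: -738941/2025 ≈ -364.91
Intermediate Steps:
n(I, p) = 0 (n(I, p) = -9*0 = 0)
K(Y) = (2 + Y)/(-2 + Y) (K(Y) = (Y + 2)/(Y - 2) = (2 + Y)/(-2 + Y))
W(w) = 6 + (4 + (2 + w)/(-2 + w))**2/9 (W(w) = 6 + ((2 + w)/(-2 + w) + 4)**2/9 = 6 + (4 + (2 + w)/(-2 + w))**2/9)
-372 + W(-1/7) = -372 + (6 + (-6 + 5*(-1/7))**2/(9*(-2 - 1/7)**2)) = -372 + (6 + (-6 - 5/7)**2/(9*(-15/7)**2)) = -372 + (6 + (1/9)*(-47/7)**2*(49/225)) = -372 + (6 + (1/9)*(2209/49)*(49/225)) = -372 + (6 + 2209/2025) = -372 + 14359/2025 = -738941/2025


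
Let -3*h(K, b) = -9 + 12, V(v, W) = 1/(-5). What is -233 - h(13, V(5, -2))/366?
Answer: -85277/366 ≈ -233.00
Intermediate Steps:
V(v, W) = -1/5
h(K, b) = -1 (h(K, b) = -(-9 + 12)/3 = -1/3*3 = -1)
-233 - h(13, V(5, -2))/366 = -233 - (-1)/366 = -233 - 1*(-1/366) = -233 + 1/366 = -85277/366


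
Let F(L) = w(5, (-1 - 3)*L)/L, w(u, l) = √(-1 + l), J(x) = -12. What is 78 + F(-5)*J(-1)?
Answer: 78 + 12*√19/5 ≈ 88.461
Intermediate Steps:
F(L) = √(-1 - 4*L)/L (F(L) = √(-1 + (-1 - 3)*L)/L = √(-1 - 4*L)/L)
78 + F(-5)*J(-1) = 78 + (√(-1 - 4*(-5))/(-5))*(-12) = 78 - √(-1 + 20)/5*(-12) = 78 - √19/5*(-12) = 78 + 12*√19/5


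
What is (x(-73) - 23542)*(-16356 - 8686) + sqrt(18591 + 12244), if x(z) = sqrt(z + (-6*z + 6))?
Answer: 589538764 + sqrt(30835) - 25042*sqrt(371) ≈ 5.8906e+8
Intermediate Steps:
x(z) = sqrt(6 - 5*z) (x(z) = sqrt(z + (6 - 6*z)) = sqrt(6 - 5*z))
(x(-73) - 23542)*(-16356 - 8686) + sqrt(18591 + 12244) = (sqrt(6 - 5*(-73)) - 23542)*(-16356 - 8686) + sqrt(18591 + 12244) = (sqrt(6 + 365) - 23542)*(-25042) + sqrt(30835) = (sqrt(371) - 23542)*(-25042) + sqrt(30835) = (-23542 + sqrt(371))*(-25042) + sqrt(30835) = (589538764 - 25042*sqrt(371)) + sqrt(30835) = 589538764 + sqrt(30835) - 25042*sqrt(371)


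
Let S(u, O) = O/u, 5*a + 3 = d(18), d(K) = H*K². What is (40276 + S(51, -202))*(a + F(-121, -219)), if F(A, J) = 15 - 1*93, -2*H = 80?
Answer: -9141793174/85 ≈ -1.0755e+8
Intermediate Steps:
H = -40 (H = -½*80 = -40)
F(A, J) = -78 (F(A, J) = 15 - 93 = -78)
d(K) = -40*K²
a = -12963/5 (a = -⅗ + (-40*18²)/5 = -⅗ + (-40*324)/5 = -⅗ + (⅕)*(-12960) = -⅗ - 2592 = -12963/5 ≈ -2592.6)
(40276 + S(51, -202))*(a + F(-121, -219)) = (40276 - 202/51)*(-12963/5 - 78) = (40276 - 202*1/51)*(-13353/5) = (40276 - 202/51)*(-13353/5) = (2053874/51)*(-13353/5) = -9141793174/85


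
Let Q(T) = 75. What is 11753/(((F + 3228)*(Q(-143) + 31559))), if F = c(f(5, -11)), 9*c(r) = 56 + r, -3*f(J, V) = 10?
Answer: 317331/2762091076 ≈ 0.00011489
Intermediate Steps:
f(J, V) = -10/3 (f(J, V) = -1/3*10 = -10/3)
c(r) = 56/9 + r/9 (c(r) = (56 + r)/9 = 56/9 + r/9)
F = 158/27 (F = 56/9 + (1/9)*(-10/3) = 56/9 - 10/27 = 158/27 ≈ 5.8519)
11753/(((F + 3228)*(Q(-143) + 31559))) = 11753/(((158/27 + 3228)*(75 + 31559))) = 11753/(((87314/27)*31634)) = 11753/(2762091076/27) = 11753*(27/2762091076) = 317331/2762091076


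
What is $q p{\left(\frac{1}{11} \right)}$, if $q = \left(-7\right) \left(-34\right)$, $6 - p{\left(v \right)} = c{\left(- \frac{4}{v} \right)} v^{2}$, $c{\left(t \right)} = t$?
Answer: $\frac{16660}{11} \approx 1514.5$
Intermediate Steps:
$p{\left(v \right)} = 6 + 4 v$ ($p{\left(v \right)} = 6 - - \frac{4}{v} v^{2} = 6 - - 4 v = 6 + 4 v$)
$q = 238$
$q p{\left(\frac{1}{11} \right)} = 238 \left(6 + \frac{4}{11}\right) = 238 \cdot \frac{70}{11} = \frac{16660}{11}$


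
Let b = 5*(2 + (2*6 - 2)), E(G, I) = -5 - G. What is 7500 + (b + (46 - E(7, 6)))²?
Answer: 21424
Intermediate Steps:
b = 60 (b = 5*(2 + (12 - 2)) = 5*(2 + 10) = 5*12 = 60)
7500 + (b + (46 - E(7, 6)))² = 7500 + (60 + (46 - (-5 - 1*7)))² = 7500 + (60 + (46 - (-5 - 7)))² = 7500 + (60 + (46 - 1*(-12)))² = 7500 + (60 + (46 + 12))² = 7500 + (60 + 58)² = 7500 + 118² = 7500 + 13924 = 21424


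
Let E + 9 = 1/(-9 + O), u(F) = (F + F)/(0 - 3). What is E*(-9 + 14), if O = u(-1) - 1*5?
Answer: -363/8 ≈ -45.375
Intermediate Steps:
u(F) = -2*F/3 (u(F) = (2*F)/(-3) = (2*F)*(-⅓) = -2*F/3)
O = -13/3 (O = -⅔*(-1) - 1*5 = ⅔ - 5 = -13/3 ≈ -4.3333)
E = -363/40 (E = -9 + 1/(-9 - 13/3) = -9 + 1/(-40/3) = -9 - 3/40 = -363/40 ≈ -9.0750)
E*(-9 + 14) = -363*(-9 + 14)/40 = -363/40*5 = -363/8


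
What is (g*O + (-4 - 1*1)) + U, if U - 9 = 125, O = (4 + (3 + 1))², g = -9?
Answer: -447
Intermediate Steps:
O = 64 (O = (4 + 4)² = 8² = 64)
U = 134 (U = 9 + 125 = 134)
(g*O + (-4 - 1*1)) + U = (-9*64 + (-4 - 1*1)) + 134 = (-576 + (-4 - 1)) + 134 = (-576 - 5) + 134 = -581 + 134 = -447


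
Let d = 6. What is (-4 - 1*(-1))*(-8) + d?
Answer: 30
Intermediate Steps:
(-4 - 1*(-1))*(-8) + d = (-4 - 1*(-1))*(-8) + 6 = (-4 + 1)*(-8) + 6 = -3*(-8) + 6 = 24 + 6 = 30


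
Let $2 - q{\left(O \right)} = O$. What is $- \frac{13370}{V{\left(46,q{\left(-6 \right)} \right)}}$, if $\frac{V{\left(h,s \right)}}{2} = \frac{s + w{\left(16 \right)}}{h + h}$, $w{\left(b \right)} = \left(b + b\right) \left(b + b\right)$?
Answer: $- \frac{153755}{258} \approx -595.95$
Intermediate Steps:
$w{\left(b \right)} = 4 b^{2}$ ($w{\left(b \right)} = 2 b 2 b = 4 b^{2}$)
$q{\left(O \right)} = 2 - O$
$V{\left(h,s \right)} = \frac{1024 + s}{h}$ ($V{\left(h,s \right)} = 2 \frac{s + 4 \cdot 16^{2}}{h + h} = 2 \frac{s + 4 \cdot 256}{2 h} = 2 \left(s + 1024\right) \frac{1}{2 h} = 2 \left(1024 + s\right) \frac{1}{2 h} = 2 \frac{1024 + s}{2 h} = \frac{1024 + s}{h}$)
$- \frac{13370}{V{\left(46,q{\left(-6 \right)} \right)}} = - \frac{13370}{\frac{1}{46} \left(1024 + \left(2 - -6\right)\right)} = - \frac{13370}{\frac{1}{46} \left(1024 + \left(2 + 6\right)\right)} = - \frac{13370}{\frac{1}{46} \left(1024 + 8\right)} = - \frac{13370}{\frac{1}{46} \cdot 1032} = - \frac{13370}{\frac{516}{23}} = \left(-13370\right) \frac{23}{516} = - \frac{153755}{258}$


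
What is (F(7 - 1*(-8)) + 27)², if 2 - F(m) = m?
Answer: 196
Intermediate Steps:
F(m) = 2 - m
(F(7 - 1*(-8)) + 27)² = ((2 - (7 - 1*(-8))) + 27)² = ((2 - (7 + 8)) + 27)² = ((2 - 1*15) + 27)² = ((2 - 15) + 27)² = (-13 + 27)² = 14² = 196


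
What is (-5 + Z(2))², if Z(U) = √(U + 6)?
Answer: 33 - 20*√2 ≈ 4.7157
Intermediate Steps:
Z(U) = √(6 + U)
(-5 + Z(2))² = (-5 + √(6 + 2))² = (-5 + √8)² = (-5 + 2*√2)²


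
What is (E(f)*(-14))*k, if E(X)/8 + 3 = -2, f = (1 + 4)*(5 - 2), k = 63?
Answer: 35280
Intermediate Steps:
f = 15 (f = 5*3 = 15)
E(X) = -40 (E(X) = -24 + 8*(-2) = -24 - 16 = -40)
(E(f)*(-14))*k = -40*(-14)*63 = 560*63 = 35280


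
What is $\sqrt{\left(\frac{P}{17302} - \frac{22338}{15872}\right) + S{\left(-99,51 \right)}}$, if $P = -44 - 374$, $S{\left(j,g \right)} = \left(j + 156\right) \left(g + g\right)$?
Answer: $\frac{\sqrt{107019780969790841}}{4290896} \approx 76.24$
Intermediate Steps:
$S{\left(j,g \right)} = 2 g \left(156 + j\right)$ ($S{\left(j,g \right)} = \left(156 + j\right) 2 g = 2 g \left(156 + j\right)$)
$P = -418$ ($P = -44 - 374 = -418$)
$\sqrt{\left(\frac{P}{17302} - \frac{22338}{15872}\right) + S{\left(-99,51 \right)}} = \sqrt{\left(- \frac{418}{17302} - \frac{22338}{15872}\right) + 2 \cdot 51 \left(156 - 99\right)} = \sqrt{\left(\left(-418\right) \frac{1}{17302} - \frac{11169}{7936}\right) + 2 \cdot 51 \cdot 57} = \sqrt{\left(- \frac{209}{8651} - \frac{11169}{7936}\right) + 5814} = \sqrt{- \frac{98281643}{68654336} + 5814} = \sqrt{\frac{399058027861}{68654336}} = \frac{\sqrt{107019780969790841}}{4290896}$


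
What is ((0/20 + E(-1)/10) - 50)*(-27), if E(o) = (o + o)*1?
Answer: 6777/5 ≈ 1355.4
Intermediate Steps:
E(o) = 2*o (E(o) = (2*o)*1 = 2*o)
((0/20 + E(-1)/10) - 50)*(-27) = ((0/20 + (2*(-1))/10) - 50)*(-27) = ((0*(1/20) - 2*⅒) - 50)*(-27) = ((0 - ⅕) - 50)*(-27) = (-⅕ - 50)*(-27) = -251/5*(-27) = 6777/5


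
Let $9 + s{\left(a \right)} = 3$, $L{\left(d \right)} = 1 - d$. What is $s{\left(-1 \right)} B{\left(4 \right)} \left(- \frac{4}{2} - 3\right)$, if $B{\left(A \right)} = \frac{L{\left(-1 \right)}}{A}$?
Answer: $15$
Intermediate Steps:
$s{\left(a \right)} = -6$ ($s{\left(a \right)} = -9 + 3 = -6$)
$B{\left(A \right)} = \frac{2}{A}$ ($B{\left(A \right)} = \frac{1 - -1}{A} = \frac{1 + 1}{A} = \frac{2}{A}$)
$s{\left(-1 \right)} B{\left(4 \right)} \left(- \frac{4}{2} - 3\right) = - 6 \cdot \frac{2}{4} \left(- \frac{4}{2} - 3\right) = - 6 \cdot 2 \cdot \frac{1}{4} \left(\left(-4\right) \frac{1}{2} - 3\right) = \left(-6\right) \frac{1}{2} \left(-2 - 3\right) = \left(-3\right) \left(-5\right) = 15$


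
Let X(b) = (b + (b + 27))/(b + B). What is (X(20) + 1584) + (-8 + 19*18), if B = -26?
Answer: 11441/6 ≈ 1906.8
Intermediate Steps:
X(b) = (27 + 2*b)/(-26 + b) (X(b) = (b + (b + 27))/(b - 26) = (b + (27 + b))/(-26 + b) = (27 + 2*b)/(-26 + b))
(X(20) + 1584) + (-8 + 19*18) = ((27 + 2*20)/(-26 + 20) + 1584) + (-8 + 19*18) = ((27 + 40)/(-6) + 1584) + (-8 + 342) = (-⅙*67 + 1584) + 334 = (-67/6 + 1584) + 334 = 9437/6 + 334 = 11441/6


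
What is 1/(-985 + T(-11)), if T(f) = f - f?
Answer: -1/985 ≈ -0.0010152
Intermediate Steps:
T(f) = 0
1/(-985 + T(-11)) = 1/(-985 + 0) = 1/(-985) = -1/985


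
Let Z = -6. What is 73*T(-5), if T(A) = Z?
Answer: -438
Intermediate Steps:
T(A) = -6
73*T(-5) = 73*(-6) = -438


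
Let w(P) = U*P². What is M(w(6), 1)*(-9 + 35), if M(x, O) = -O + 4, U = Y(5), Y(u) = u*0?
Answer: 78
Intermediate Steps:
Y(u) = 0
U = 0
w(P) = 0 (w(P) = 0*P² = 0)
M(x, O) = 4 - O
M(w(6), 1)*(-9 + 35) = (4 - 1*1)*(-9 + 35) = (4 - 1)*26 = 3*26 = 78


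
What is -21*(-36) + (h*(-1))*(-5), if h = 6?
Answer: 786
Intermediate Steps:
-21*(-36) + (h*(-1))*(-5) = -21*(-36) + (6*(-1))*(-5) = 756 - 6*(-5) = 756 + 30 = 786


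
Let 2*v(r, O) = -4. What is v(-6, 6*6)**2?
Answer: 4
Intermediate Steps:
v(r, O) = -2 (v(r, O) = (1/2)*(-4) = -2)
v(-6, 6*6)**2 = (-2)**2 = 4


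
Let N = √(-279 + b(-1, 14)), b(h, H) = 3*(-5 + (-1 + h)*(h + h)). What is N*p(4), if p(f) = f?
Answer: 4*I*√282 ≈ 67.171*I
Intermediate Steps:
b(h, H) = -15 + 6*h*(-1 + h) (b(h, H) = 3*(-5 + (-1 + h)*(2*h)) = 3*(-5 + 2*h*(-1 + h)) = -15 + 6*h*(-1 + h))
N = I*√282 (N = √(-279 + (-15 - 6*(-1) + 6*(-1)²)) = √(-279 + (-15 + 6 + 6*1)) = √(-279 + (-15 + 6 + 6)) = √(-279 - 3) = √(-282) = I*√282 ≈ 16.793*I)
N*p(4) = (I*√282)*4 = 4*I*√282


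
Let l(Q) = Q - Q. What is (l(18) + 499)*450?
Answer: 224550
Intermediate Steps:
l(Q) = 0
(l(18) + 499)*450 = (0 + 499)*450 = 499*450 = 224550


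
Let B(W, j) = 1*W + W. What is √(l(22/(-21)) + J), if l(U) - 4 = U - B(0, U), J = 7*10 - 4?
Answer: 2*√7602/21 ≈ 8.3038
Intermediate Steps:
B(W, j) = 2*W (B(W, j) = W + W = 2*W)
J = 66 (J = 70 - 4 = 66)
l(U) = 4 + U (l(U) = 4 + (U - 2*0) = 4 + (U - 1*0) = 4 + (U + 0) = 4 + U)
√(l(22/(-21)) + J) = √((4 + 22/(-21)) + 66) = √((4 + 22*(-1/21)) + 66) = √((4 - 22/21) + 66) = √(62/21 + 66) = √(1448/21) = 2*√7602/21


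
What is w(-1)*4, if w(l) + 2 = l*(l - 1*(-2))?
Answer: -12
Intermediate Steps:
w(l) = -2 + l*(2 + l) (w(l) = -2 + l*(l - 1*(-2)) = -2 + l*(l + 2) = -2 + l*(2 + l))
w(-1)*4 = (-2 + (-1)² + 2*(-1))*4 = (-2 + 1 - 2)*4 = -3*4 = -12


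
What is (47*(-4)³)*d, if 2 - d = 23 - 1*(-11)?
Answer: 96256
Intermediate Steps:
d = -32 (d = 2 - (23 - 1*(-11)) = 2 - (23 + 11) = 2 - 1*34 = 2 - 34 = -32)
(47*(-4)³)*d = (47*(-4)³)*(-32) = (47*(-64))*(-32) = -3008*(-32) = 96256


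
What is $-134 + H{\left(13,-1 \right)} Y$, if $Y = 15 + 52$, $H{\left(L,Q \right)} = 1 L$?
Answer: $737$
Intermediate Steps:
$H{\left(L,Q \right)} = L$
$Y = 67$
$-134 + H{\left(13,-1 \right)} Y = -134 + 13 \cdot 67 = -134 + 871 = 737$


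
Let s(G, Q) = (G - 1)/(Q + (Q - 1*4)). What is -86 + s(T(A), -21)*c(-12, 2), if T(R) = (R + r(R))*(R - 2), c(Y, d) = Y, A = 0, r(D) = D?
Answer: -1984/23 ≈ -86.261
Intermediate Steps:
T(R) = 2*R*(-2 + R) (T(R) = (R + R)*(R - 2) = (2*R)*(-2 + R) = 2*R*(-2 + R))
s(G, Q) = (-1 + G)/(-4 + 2*Q) (s(G, Q) = (-1 + G)/(Q + (Q - 4)) = (-1 + G)/(Q + (-4 + Q)) = (-1 + G)/(-4 + 2*Q))
-86 + s(T(A), -21)*c(-12, 2) = -86 + ((-1 + 2*0*(-2 + 0))/(2*(-2 - 21)))*(-12) = -86 + ((½)*(-1 + 2*0*(-2))/(-23))*(-12) = -86 + ((½)*(-1/23)*(-1 + 0))*(-12) = -86 + ((½)*(-1/23)*(-1))*(-12) = -86 + (1/46)*(-12) = -86 - 6/23 = -1984/23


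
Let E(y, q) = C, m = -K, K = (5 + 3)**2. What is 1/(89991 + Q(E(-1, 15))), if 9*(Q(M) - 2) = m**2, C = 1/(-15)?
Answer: 9/814033 ≈ 1.1056e-5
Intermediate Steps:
K = 64 (K = 8**2 = 64)
m = -64 (m = -1*64 = -64)
C = -1/15 ≈ -0.066667
E(y, q) = -1/15
Q(M) = 4114/9 (Q(M) = 2 + (1/9)*(-64)**2 = 2 + (1/9)*4096 = 2 + 4096/9 = 4114/9)
1/(89991 + Q(E(-1, 15))) = 1/(89991 + 4114/9) = 1/(814033/9) = 9/814033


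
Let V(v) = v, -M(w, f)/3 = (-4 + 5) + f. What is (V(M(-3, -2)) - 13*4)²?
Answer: 2401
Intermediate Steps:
M(w, f) = -3 - 3*f (M(w, f) = -3*((-4 + 5) + f) = -3*(1 + f) = -3 - 3*f)
(V(M(-3, -2)) - 13*4)² = ((-3 - 3*(-2)) - 13*4)² = ((-3 + 6) - 52)² = (3 - 52)² = (-49)² = 2401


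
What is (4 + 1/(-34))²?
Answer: 18225/1156 ≈ 15.766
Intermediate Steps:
(4 + 1/(-34))² = (4 - 1/34)² = (135/34)² = 18225/1156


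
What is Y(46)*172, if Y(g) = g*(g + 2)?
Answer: 379776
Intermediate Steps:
Y(g) = g*(2 + g)
Y(46)*172 = (46*(2 + 46))*172 = (46*48)*172 = 2208*172 = 379776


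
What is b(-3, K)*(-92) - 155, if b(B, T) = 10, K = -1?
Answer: -1075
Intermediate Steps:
b(-3, K)*(-92) - 155 = 10*(-92) - 155 = -920 - 155 = -1075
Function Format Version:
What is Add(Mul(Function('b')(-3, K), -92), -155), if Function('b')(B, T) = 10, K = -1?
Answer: -1075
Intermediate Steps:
Add(Mul(Function('b')(-3, K), -92), -155) = Add(Mul(10, -92), -155) = Add(-920, -155) = -1075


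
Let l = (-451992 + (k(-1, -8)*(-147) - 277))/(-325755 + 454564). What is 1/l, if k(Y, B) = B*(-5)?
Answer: -128809/458149 ≈ -0.28115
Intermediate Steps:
k(Y, B) = -5*B
l = -458149/128809 (l = (-451992 + (-5*(-8)*(-147) - 277))/(-325755 + 454564) = (-451992 + (40*(-147) - 277))/128809 = (-451992 + (-5880 - 277))*(1/128809) = (-451992 - 6157)*(1/128809) = -458149*1/128809 = -458149/128809 ≈ -3.5568)
1/l = 1/(-458149/128809) = -128809/458149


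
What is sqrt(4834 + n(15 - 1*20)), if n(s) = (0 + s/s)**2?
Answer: sqrt(4835) ≈ 69.534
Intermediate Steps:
n(s) = 1 (n(s) = (0 + 1)**2 = 1**2 = 1)
sqrt(4834 + n(15 - 1*20)) = sqrt(4834 + 1) = sqrt(4835)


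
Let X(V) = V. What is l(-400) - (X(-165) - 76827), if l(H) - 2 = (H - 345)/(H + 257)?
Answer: 11010887/143 ≈ 76999.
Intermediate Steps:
l(H) = 2 + (-345 + H)/(257 + H) (l(H) = 2 + (H - 345)/(H + 257) = 2 + (-345 + H)/(257 + H))
l(-400) - (X(-165) - 76827) = (169 + 3*(-400))/(257 - 400) - (-165 - 76827) = (169 - 1200)/(-143) - 1*(-76992) = -1/143*(-1031) + 76992 = 1031/143 + 76992 = 11010887/143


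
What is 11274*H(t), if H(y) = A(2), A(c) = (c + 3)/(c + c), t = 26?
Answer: 28185/2 ≈ 14093.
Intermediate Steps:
A(c) = (3 + c)/(2*c) (A(c) = (3 + c)/((2*c)) = (3 + c)*(1/(2*c)) = (3 + c)/(2*c))
H(y) = 5/4 (H(y) = (1/2)*(3 + 2)/2 = (1/2)*(1/2)*5 = 5/4)
11274*H(t) = 11274*(5/4) = 28185/2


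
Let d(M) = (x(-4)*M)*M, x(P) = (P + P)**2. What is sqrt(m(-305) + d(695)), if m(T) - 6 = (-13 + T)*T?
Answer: 2*sqrt(7752649) ≈ 5568.7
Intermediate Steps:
m(T) = 6 + T*(-13 + T) (m(T) = 6 + (-13 + T)*T = 6 + T*(-13 + T))
x(P) = 4*P**2 (x(P) = (2*P)**2 = 4*P**2)
d(M) = 64*M**2 (d(M) = ((4*(-4)**2)*M)*M = ((4*16)*M)*M = (64*M)*M = 64*M**2)
sqrt(m(-305) + d(695)) = sqrt((6 + (-305)**2 - 13*(-305)) + 64*695**2) = sqrt((6 + 93025 + 3965) + 64*483025) = sqrt(96996 + 30913600) = sqrt(31010596) = 2*sqrt(7752649)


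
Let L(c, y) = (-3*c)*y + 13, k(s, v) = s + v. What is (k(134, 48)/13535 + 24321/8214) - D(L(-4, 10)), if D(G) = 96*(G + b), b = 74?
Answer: -736322843199/37058830 ≈ -19869.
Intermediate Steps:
L(c, y) = 13 - 3*c*y (L(c, y) = -3*c*y + 13 = 13 - 3*c*y)
D(G) = 7104 + 96*G (D(G) = 96*(G + 74) = 96*(74 + G) = 7104 + 96*G)
(k(134, 48)/13535 + 24321/8214) - D(L(-4, 10)) = ((134 + 48)/13535 + 24321/8214) - (7104 + 96*(13 - 3*(-4)*10)) = (182*(1/13535) + 24321*(1/8214)) - (7104 + 96*(13 + 120)) = (182/13535 + 8107/2738) - (7104 + 96*133) = 110226561/37058830 - (7104 + 12768) = 110226561/37058830 - 1*19872 = 110226561/37058830 - 19872 = -736322843199/37058830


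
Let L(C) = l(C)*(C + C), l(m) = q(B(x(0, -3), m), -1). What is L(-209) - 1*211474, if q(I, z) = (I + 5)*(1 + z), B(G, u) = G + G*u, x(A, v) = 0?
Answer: -211474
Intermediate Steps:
q(I, z) = (1 + z)*(5 + I) (q(I, z) = (5 + I)*(1 + z) = (1 + z)*(5 + I))
l(m) = 0 (l(m) = 5 + 0*(1 + m) + 5*(-1) + (0*(1 + m))*(-1) = 5 + 0 - 5 + 0*(-1) = 5 + 0 - 5 + 0 = 0)
L(C) = 0 (L(C) = 0*(C + C) = 0*(2*C) = 0)
L(-209) - 1*211474 = 0 - 1*211474 = 0 - 211474 = -211474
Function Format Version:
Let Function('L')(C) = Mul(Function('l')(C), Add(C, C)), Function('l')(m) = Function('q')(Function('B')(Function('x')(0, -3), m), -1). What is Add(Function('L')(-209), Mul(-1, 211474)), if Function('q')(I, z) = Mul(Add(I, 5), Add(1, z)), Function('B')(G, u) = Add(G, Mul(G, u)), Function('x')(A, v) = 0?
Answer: -211474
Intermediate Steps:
Function('q')(I, z) = Mul(Add(1, z), Add(5, I)) (Function('q')(I, z) = Mul(Add(5, I), Add(1, z)) = Mul(Add(1, z), Add(5, I)))
Function('l')(m) = 0 (Function('l')(m) = Add(5, Mul(0, Add(1, m)), Mul(5, -1), Mul(Mul(0, Add(1, m)), -1)) = Add(5, 0, -5, Mul(0, -1)) = Add(5, 0, -5, 0) = 0)
Function('L')(C) = 0 (Function('L')(C) = Mul(0, Add(C, C)) = Mul(0, Mul(2, C)) = 0)
Add(Function('L')(-209), Mul(-1, 211474)) = Add(0, Mul(-1, 211474)) = Add(0, -211474) = -211474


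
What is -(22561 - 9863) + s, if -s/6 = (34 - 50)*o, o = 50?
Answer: -7898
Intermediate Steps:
s = 4800 (s = -6*(34 - 50)*50 = -(-96)*50 = -6*(-800) = 4800)
-(22561 - 9863) + s = -(22561 - 9863) + 4800 = -1*12698 + 4800 = -12698 + 4800 = -7898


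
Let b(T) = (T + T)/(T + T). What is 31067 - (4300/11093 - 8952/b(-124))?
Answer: 443926467/11093 ≈ 40019.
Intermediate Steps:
b(T) = 1 (b(T) = (2*T)/((2*T)) = (2*T)*(1/(2*T)) = 1)
31067 - (4300/11093 - 8952/b(-124)) = 31067 - (4300/11093 - 8952/1) = 31067 - (4300*(1/11093) - 8952*1) = 31067 - (4300/11093 - 8952) = 31067 - 1*(-99300236/11093) = 31067 + 99300236/11093 = 443926467/11093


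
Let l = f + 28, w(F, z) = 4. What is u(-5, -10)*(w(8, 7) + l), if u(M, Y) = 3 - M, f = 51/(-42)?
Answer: 1724/7 ≈ 246.29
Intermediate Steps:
f = -17/14 (f = 51*(-1/42) = -17/14 ≈ -1.2143)
l = 375/14 (l = -17/14 + 28 = 375/14 ≈ 26.786)
u(-5, -10)*(w(8, 7) + l) = (3 - 1*(-5))*(4 + 375/14) = (3 + 5)*(431/14) = 8*(431/14) = 1724/7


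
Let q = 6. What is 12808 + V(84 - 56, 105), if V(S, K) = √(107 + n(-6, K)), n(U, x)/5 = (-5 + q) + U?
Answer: 12808 + √82 ≈ 12817.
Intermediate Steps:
n(U, x) = 5 + 5*U (n(U, x) = 5*((-5 + 6) + U) = 5*(1 + U) = 5 + 5*U)
V(S, K) = √82 (V(S, K) = √(107 + (5 + 5*(-6))) = √(107 + (5 - 30)) = √(107 - 25) = √82)
12808 + V(84 - 56, 105) = 12808 + √82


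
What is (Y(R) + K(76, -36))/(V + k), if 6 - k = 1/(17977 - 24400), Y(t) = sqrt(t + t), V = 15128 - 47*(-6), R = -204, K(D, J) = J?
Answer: -231228/99016969 + 12846*I*sqrt(102)/99016969 ≈ -0.0023352 + 0.0013103*I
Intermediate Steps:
V = 15410 (V = 15128 - 1*(-282) = 15128 + 282 = 15410)
Y(t) = sqrt(2)*sqrt(t) (Y(t) = sqrt(2*t) = sqrt(2)*sqrt(t))
k = 38539/6423 (k = 6 - 1/(17977 - 24400) = 6 - 1/(-6423) = 6 - 1*(-1/6423) = 6 + 1/6423 = 38539/6423 ≈ 6.0002)
(Y(R) + K(76, -36))/(V + k) = (sqrt(2)*sqrt(-204) - 36)/(15410 + 38539/6423) = (sqrt(2)*(2*I*sqrt(51)) - 36)/(99016969/6423) = (2*I*sqrt(102) - 36)*(6423/99016969) = (-36 + 2*I*sqrt(102))*(6423/99016969) = -231228/99016969 + 12846*I*sqrt(102)/99016969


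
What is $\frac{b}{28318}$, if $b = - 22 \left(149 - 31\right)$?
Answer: $- \frac{1298}{14159} \approx -0.091673$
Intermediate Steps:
$b = -2596$ ($b = \left(-22\right) 118 = -2596$)
$\frac{b}{28318} = - \frac{2596}{28318} = \left(-2596\right) \frac{1}{28318} = - \frac{1298}{14159}$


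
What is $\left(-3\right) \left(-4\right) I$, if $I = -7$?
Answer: $-84$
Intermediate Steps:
$\left(-3\right) \left(-4\right) I = \left(-3\right) \left(-4\right) \left(-7\right) = 12 \left(-7\right) = -84$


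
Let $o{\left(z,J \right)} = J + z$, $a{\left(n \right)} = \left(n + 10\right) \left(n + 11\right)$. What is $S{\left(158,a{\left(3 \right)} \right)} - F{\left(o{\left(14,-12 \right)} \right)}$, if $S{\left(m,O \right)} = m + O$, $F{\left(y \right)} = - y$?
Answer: $342$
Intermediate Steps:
$a{\left(n \right)} = \left(10 + n\right) \left(11 + n\right)$
$S{\left(m,O \right)} = O + m$
$S{\left(158,a{\left(3 \right)} \right)} - F{\left(o{\left(14,-12 \right)} \right)} = \left(\left(110 + 3^{2} + 21 \cdot 3\right) + 158\right) - - (-12 + 14) = \left(\left(110 + 9 + 63\right) + 158\right) - \left(-1\right) 2 = \left(182 + 158\right) - -2 = 340 + 2 = 342$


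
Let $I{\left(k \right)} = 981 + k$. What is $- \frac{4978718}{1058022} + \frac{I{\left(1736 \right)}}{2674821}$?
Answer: $- \frac{2219050802284}{471669910677} \approx -4.7047$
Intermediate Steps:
$- \frac{4978718}{1058022} + \frac{I{\left(1736 \right)}}{2674821} = - \frac{4978718}{1058022} + \frac{981 + 1736}{2674821} = \left(-4978718\right) \frac{1}{1058022} + 2717 \cdot \frac{1}{2674821} = - \frac{2489359}{529011} + \frac{2717}{2674821} = - \frac{2219050802284}{471669910677}$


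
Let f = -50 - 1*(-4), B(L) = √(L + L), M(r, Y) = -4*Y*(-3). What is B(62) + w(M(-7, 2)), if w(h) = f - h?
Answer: -70 + 2*√31 ≈ -58.865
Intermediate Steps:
M(r, Y) = 12*Y
B(L) = √2*√L (B(L) = √(2*L) = √2*√L)
f = -46 (f = -50 + 4 = -46)
w(h) = -46 - h
B(62) + w(M(-7, 2)) = √2*√62 + (-46 - 12*2) = 2*√31 + (-46 - 1*24) = 2*√31 + (-46 - 24) = 2*√31 - 70 = -70 + 2*√31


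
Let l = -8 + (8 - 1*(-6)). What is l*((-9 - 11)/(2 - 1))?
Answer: -120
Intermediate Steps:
l = 6 (l = -8 + (8 + 6) = -8 + 14 = 6)
l*((-9 - 11)/(2 - 1)) = 6*((-9 - 11)/(2 - 1)) = 6*(-20/1) = 6*(-20*1) = 6*(-20) = -120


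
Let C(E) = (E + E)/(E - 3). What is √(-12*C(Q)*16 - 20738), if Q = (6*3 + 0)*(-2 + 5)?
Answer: I*√6110786/17 ≈ 145.41*I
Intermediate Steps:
Q = 54 (Q = (18 + 0)*3 = 18*3 = 54)
C(E) = 2*E/(-3 + E) (C(E) = (2*E)/(-3 + E) = 2*E/(-3 + E))
√(-12*C(Q)*16 - 20738) = √(-24*54/(-3 + 54)*16 - 20738) = √(-24*54/51*16 - 20738) = √(-12*36/17*16 - 20738) = √(-432/17*16 - 20738) = √(-6912/17 - 20738) = √(-359458/17) = I*√6110786/17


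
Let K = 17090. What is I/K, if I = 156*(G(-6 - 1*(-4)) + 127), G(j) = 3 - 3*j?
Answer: 10608/8545 ≈ 1.2414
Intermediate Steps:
I = 21216 (I = 156*((3 - 3*(-6 - 1*(-4))) + 127) = 156*((3 - 3*(-6 + 4)) + 127) = 156*((3 - 3*(-2)) + 127) = 156*((3 + 6) + 127) = 156*(9 + 127) = 156*136 = 21216)
I/K = 21216/17090 = 21216*(1/17090) = 10608/8545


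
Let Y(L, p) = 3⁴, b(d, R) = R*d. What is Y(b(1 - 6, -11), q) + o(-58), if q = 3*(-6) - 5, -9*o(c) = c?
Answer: 787/9 ≈ 87.444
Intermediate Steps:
o(c) = -c/9
q = -23 (q = -18 - 5 = -23)
Y(L, p) = 81
Y(b(1 - 6, -11), q) + o(-58) = 81 - ⅑*(-58) = 81 + 58/9 = 787/9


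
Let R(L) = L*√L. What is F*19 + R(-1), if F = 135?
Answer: 2565 - I ≈ 2565.0 - 1.0*I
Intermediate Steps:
R(L) = L^(3/2)
F*19 + R(-1) = 135*19 + (-1)^(3/2) = 2565 - I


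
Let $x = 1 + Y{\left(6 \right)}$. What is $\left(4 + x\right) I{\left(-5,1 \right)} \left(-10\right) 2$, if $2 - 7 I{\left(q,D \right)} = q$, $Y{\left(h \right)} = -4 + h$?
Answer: $-140$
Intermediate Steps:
$I{\left(q,D \right)} = \frac{2}{7} - \frac{q}{7}$
$x = 3$ ($x = 1 + \left(-4 + 6\right) = 1 + 2 = 3$)
$\left(4 + x\right) I{\left(-5,1 \right)} \left(-10\right) 2 = \left(4 + 3\right) \left(\frac{2}{7} - - \frac{5}{7}\right) \left(-10\right) 2 = 7 \left(\frac{2}{7} + \frac{5}{7}\right) \left(-10\right) 2 = 7 \cdot 1 \left(-10\right) 2 = 7 \left(-10\right) 2 = \left(-70\right) 2 = -140$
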